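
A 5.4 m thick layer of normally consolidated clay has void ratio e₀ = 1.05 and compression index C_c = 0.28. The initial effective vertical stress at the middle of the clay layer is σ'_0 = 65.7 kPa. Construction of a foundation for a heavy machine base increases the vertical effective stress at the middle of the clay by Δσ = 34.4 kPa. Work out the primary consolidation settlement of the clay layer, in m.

Final effective stress: σ'_f = σ'_0 + Δσ = 65.7 + 34.4 = 100.1 kPa.
Normally consolidated clay, so the full stress increment lies on the virgin compression line:
S_c = C_c·H/(1+e₀)·log₁₀(σ'_f/σ'_0) = 0.28×5.4/(1+1.05)×log₁₀(100.1/65.7)
    = 0.73756 × 0.18287 = 0.1349 m

S_c ≈ 0.135 m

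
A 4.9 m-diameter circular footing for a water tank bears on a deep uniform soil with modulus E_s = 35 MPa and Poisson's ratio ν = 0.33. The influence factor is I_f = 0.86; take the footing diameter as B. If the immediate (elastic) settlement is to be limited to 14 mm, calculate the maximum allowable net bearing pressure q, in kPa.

q ≈ 130 kPa

E_s = 35 MPa = 35000 kPa.
S_e = q·B·(1−ν²)/E_s · I_f  ⇒  q = S_e·E_s / (B·(1−ν²)·I_f).
q = 0.014 × 35000 / (4.9 × 0.8911 × 0.86) = 130.5 kPa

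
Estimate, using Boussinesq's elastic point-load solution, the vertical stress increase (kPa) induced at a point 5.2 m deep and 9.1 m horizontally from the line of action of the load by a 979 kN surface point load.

Boussinesq vertical stress below a point load on an elastic half-space:
Δσ_z = 3P/(2πz²) · [1 + (r/z)²]^(−5/2)
r/z = 9.1/5.2 = 1.75; [1+(r/z)²]^(−5/2) = 0.030062.
Δσ_z = 3×979/(2π×5.2²) × 0.030062 = 17.287 × 0.030062 = 0.5197 kPa

Δσ_z ≈ 0.52 kPa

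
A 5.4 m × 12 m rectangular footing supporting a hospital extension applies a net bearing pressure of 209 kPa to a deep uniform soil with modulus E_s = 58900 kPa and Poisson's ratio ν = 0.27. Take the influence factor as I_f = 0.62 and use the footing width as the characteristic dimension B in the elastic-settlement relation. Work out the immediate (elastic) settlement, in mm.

Immediate (elastic) settlement: S_e = q·B·(1−ν²)/E_s · I_f.
S_e = 209 × 5.4 × (1 − 0.27²) / 58900 × 0.62
    = 209 × 5.4 × 0.9271 / 58900 × 0.62
    = 0.01101 m = 11.01 mm

S_e ≈ 11 mm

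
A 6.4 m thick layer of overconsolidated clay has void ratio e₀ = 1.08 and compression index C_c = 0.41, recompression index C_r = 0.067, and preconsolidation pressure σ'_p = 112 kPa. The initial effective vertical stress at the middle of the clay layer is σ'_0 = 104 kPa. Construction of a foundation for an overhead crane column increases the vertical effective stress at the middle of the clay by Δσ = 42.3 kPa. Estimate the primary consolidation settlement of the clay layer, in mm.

Final effective stress: σ'_f = 104 + 42.3 = 146.3 kPa.
σ'_f = 146.3 > σ'_p = 112 kPa, so the stress path crosses the preconsolidation pressure — recompression up to σ'_p, then virgin compression beyond:
S_c = H/(1+e₀)·[C_r·log₁₀(σ'_p/σ'_0) + C_c·log₁₀(σ'_f/σ'_p)]
    = 6.4/2.08 × [0.067×log₁₀(112/104) + 0.41×log₁₀(146.3/112)]
    = 3.0769 × [0.0021564 + 0.047571] = 0.153 m

S_c ≈ 153 mm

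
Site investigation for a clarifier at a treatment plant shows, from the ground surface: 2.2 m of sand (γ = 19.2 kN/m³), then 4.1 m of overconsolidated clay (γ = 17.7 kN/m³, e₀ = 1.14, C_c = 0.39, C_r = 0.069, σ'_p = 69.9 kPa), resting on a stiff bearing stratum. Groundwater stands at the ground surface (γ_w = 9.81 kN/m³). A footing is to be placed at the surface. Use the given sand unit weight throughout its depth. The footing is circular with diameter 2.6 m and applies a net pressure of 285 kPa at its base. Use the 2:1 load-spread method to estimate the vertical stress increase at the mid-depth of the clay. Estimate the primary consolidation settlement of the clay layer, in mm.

S_c ≈ 71.9 mm

Mid-depth of clay below the ground surface: z = 2.2 + 4.1/2 = 4.25 m.
Total vertical stress at mid-clay: σ_v = 19.2×2.2 + 17.7×2.05 = 78.525 kPa.
Pore pressure: u = 9.81×(4.25 − 0) = 41.693 kPa.
Initial effective stress: σ'_0 = σ_v − u = 78.525 − 41.693 = 36.832 kPa.
Stress increase at mid-clay by the 2:1 spreading method:
Δσ ≈ qD²/(D+z)² = 285×2.6²/(2.6+4.25)² = 41.059 kPa
Final effective stress: σ'_f = 36.832 + 41.059 = 77.891 kPa.
σ'_f = 77.891 > σ'_p = 69.9 kPa, so the stress path crosses the preconsolidation pressure — recompression up to σ'_p, then virgin compression beyond:
S_c = H/(1+e₀)·[C_r·log₁₀(σ'_p/σ'_0) + C_c·log₁₀(σ'_f/σ'_p)]
    = 4.1/2.14 × [0.069×log₁₀(69.9/36.832) + 0.39×log₁₀(77.891/69.9)]
    = 1.9159 × [0.019199 + 0.018334] = 0.07191 m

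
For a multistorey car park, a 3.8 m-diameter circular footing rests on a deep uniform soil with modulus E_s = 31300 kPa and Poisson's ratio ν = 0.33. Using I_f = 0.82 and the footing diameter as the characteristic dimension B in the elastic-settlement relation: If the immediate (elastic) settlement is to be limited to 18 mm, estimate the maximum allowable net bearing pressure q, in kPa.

S_e = q·B·(1−ν²)/E_s · I_f  ⇒  q = S_e·E_s / (B·(1−ν²)·I_f).
q = 0.018 × 31300 / (3.8 × 0.8911 × 0.82) = 202.9 kPa

q ≈ 203 kPa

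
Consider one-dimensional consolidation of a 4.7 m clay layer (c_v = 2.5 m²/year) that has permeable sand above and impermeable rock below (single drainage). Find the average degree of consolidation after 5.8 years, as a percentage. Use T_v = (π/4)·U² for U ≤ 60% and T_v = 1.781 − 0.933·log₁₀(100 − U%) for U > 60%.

Drainage path length: H_d = H = 4.7 m (single drainage).
T_v = c_v·t/H_d² = 2.5×5.8/4.7² = 0.65641.
T_v = 0.65641 corresponds to the U > 60% branch:
U = 1 − 10^((1.781 − T_v)/0.933)/100 = 0.8395

U ≈ 84 %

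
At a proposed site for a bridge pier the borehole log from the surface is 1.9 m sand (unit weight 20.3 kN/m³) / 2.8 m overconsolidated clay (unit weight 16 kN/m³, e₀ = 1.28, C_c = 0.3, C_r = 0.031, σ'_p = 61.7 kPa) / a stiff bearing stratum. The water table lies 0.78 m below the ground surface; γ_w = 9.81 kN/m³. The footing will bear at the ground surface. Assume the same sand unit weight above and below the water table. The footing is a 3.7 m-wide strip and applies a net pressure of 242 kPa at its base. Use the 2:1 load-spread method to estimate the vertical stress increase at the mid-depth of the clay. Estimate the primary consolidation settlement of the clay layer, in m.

Mid-depth of clay below the ground surface: z = 1.9 + 2.8/2 = 3.3 m.
Total vertical stress at mid-clay: σ_v = 20.3×1.9 + 16×1.4 = 60.97 kPa.
Pore pressure: u = 9.81×(3.3 − 0.78) = 24.721 kPa.
Initial effective stress: σ'_0 = σ_v − u = 60.97 − 24.721 = 36.249 kPa.
Stress increase at mid-clay by the 2:1 spreading method:
Δσ = qB/(B+z) = 242×3.7/(3.7+3.3) = 127.91 kPa
Final effective stress: σ'_f = 36.249 + 127.91 = 164.16 kPa.
σ'_f = 164.16 > σ'_p = 61.7 kPa, so the stress path crosses the preconsolidation pressure — recompression up to σ'_p, then virgin compression beyond:
S_c = H/(1+e₀)·[C_r·log₁₀(σ'_p/σ'_0) + C_c·log₁₀(σ'_f/σ'_p)]
    = 2.8/2.28 × [0.031×log₁₀(61.7/36.249) + 0.3×log₁₀(164.16/61.7)]
    = 1.2281 × [0.0071607 + 0.12749] = 0.1654 m

S_c ≈ 0.165 m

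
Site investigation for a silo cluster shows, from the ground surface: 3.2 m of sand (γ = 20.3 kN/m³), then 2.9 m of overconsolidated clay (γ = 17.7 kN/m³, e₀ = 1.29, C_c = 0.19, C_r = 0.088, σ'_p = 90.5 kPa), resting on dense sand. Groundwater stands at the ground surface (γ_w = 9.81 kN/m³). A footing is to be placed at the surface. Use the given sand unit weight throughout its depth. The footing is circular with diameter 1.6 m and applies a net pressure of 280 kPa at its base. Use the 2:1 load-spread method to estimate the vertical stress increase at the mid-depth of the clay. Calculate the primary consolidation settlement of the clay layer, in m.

S_c ≈ 0.0166 m

Mid-depth of clay below the ground surface: z = 3.2 + 2.9/2 = 4.65 m.
Total vertical stress at mid-clay: σ_v = 20.3×3.2 + 17.7×1.45 = 90.625 kPa.
Pore pressure: u = 9.81×(4.65 − 0) = 45.617 kPa.
Initial effective stress: σ'_0 = σ_v − u = 90.625 − 45.617 = 45.008 kPa.
Stress increase at mid-clay by the 2:1 spreading method:
Δσ ≈ qD²/(D+z)² = 280×1.6²/(1.6+4.65)² = 18.35 kPa
Final effective stress: σ'_f = 45.008 + 18.35 = 63.358 kPa.
σ'_f = 63.358 ≤ σ'_p = 90.5 kPa, so the clay remains overconsolidated and only the recompression index applies:
S_c = C_r·H/(1+e₀)·log₁₀(σ'_f/σ'_0) = 0.088×2.9/2.29×log₁₀(63.358/45.008)
    = 0.11144 × 0.14851 = 0.01655 m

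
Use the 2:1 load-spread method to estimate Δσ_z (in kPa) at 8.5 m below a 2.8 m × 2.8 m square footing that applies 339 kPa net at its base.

Δσ_z ≈ 20.8 kPa

By the 2:1 method the load spreads at 1 horizontal : 2 vertical, so at depth z the loaded area has grown by z in each plan dimension:
Δσ = qBL/((B+z)(L+z)) = 339×2.8×2.8/((2.8+8.5)(2.8+8.5)) = 20.814 kPa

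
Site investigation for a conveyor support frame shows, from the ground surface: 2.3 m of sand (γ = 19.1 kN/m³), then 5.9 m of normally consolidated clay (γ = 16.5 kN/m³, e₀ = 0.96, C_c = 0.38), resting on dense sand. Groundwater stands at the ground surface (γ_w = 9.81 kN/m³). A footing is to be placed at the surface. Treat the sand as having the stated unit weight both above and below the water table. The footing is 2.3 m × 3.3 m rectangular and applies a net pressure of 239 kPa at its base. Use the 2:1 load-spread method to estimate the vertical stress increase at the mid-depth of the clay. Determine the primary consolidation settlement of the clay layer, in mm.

Mid-depth of clay below the ground surface: z = 2.3 + 5.9/2 = 5.25 m.
Total vertical stress at mid-clay: σ_v = 19.1×2.3 + 16.5×2.95 = 92.605 kPa.
Pore pressure: u = 9.81×(5.25 − 0) = 51.503 kPa.
Initial effective stress: σ'_0 = σ_v − u = 92.605 − 51.503 = 41.102 kPa.
Stress increase at mid-clay by the 2:1 spreading method:
Δσ = qBL/((B+z)(L+z)) = 239×2.3×3.3/((2.3+5.25)(3.3+5.25)) = 28.101 kPa
Final effective stress: σ'_f = σ'_0 + Δσ = 41.102 + 28.101 = 69.203 kPa.
Normally consolidated clay, so the full stress increment lies on the virgin compression line:
S_c = C_c·H/(1+e₀)·log₁₀(σ'_f/σ'_0) = 0.38×5.9/(1+0.96)×log₁₀(69.203/41.102)
    = 1.1439 × 0.22626 = 0.2588 m

S_c ≈ 259 mm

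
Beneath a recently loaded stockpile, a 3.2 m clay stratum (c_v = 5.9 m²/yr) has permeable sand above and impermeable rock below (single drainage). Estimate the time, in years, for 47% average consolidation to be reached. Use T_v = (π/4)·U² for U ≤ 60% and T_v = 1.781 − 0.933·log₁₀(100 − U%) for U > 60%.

Drainage path length: H_d = H = 3.2 m (single drainage).
U ≤ 60%: T_v = (π/4)·U² = (π/4)×0.47² = 0.17349.
t = T_v·H_d²/c_v = 0.17349×3.2²/5.9 = 0.3011 years.

t ≈ 0.301 years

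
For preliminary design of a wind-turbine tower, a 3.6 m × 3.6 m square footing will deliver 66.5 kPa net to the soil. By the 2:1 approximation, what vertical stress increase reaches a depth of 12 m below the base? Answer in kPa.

By the 2:1 method the load spreads at 1 horizontal : 2 vertical, so at depth z the loaded area has grown by z in each plan dimension:
Δσ = qBL/((B+z)(L+z)) = 66.5×3.6×3.6/((3.6+12)(3.6+12)) = 3.5414 kPa

Δσ_z ≈ 3.54 kPa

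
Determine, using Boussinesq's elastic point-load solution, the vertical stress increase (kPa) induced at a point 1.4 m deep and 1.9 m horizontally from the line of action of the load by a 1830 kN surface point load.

Δσ_z ≈ 32.7 kPa

Boussinesq vertical stress below a point load on an elastic half-space:
Δσ_z = 3P/(2πz²) · [1 + (r/z)²]^(−5/2)
r/z = 1.9/1.4 = 1.3571; [1+(r/z)²]^(−5/2) = 0.073452.
Δσ_z = 3×1830/(2π×1.4²) × 0.073452 = 445.8 × 0.073452 = 32.74 kPa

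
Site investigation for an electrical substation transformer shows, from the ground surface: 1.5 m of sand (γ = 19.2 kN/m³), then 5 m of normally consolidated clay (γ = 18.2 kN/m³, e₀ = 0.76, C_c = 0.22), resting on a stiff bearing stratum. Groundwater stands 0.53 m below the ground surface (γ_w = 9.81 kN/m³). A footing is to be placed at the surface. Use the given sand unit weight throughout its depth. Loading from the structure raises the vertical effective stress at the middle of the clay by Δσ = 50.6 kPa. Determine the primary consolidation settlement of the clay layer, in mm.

Mid-depth of clay below the ground surface: z = 1.5 + 5/2 = 4 m.
Total vertical stress at mid-clay: σ_v = 19.2×1.5 + 18.2×2.5 = 74.3 kPa.
Pore pressure: u = 9.81×(4 − 0.53) = 34.041 kPa.
Initial effective stress: σ'_0 = σ_v − u = 74.3 − 34.041 = 40.259 kPa.
Final effective stress: σ'_f = σ'_0 + Δσ = 40.259 + 50.6 = 90.859 kPa.
Normally consolidated clay, so the full stress increment lies on the virgin compression line:
S_c = C_c·H/(1+e₀)·log₁₀(σ'_f/σ'_0) = 0.22×5/(1+0.76)×log₁₀(90.859/40.259)
    = 0.625 × 0.3535 = 0.2209 m

S_c ≈ 221 mm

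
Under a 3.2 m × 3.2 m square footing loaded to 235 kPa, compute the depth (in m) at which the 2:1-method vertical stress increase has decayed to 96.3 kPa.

2:1 spreading — at depth z the loaded area has grown by z in each plan dimension:
qB²/(B+z)² = Δσ_z ⇒ z = B(√(q/Δσ_z) − 1) = 3.2×(√(235/96.3) − 1) = 1.799 m

z ≈ 1.8 m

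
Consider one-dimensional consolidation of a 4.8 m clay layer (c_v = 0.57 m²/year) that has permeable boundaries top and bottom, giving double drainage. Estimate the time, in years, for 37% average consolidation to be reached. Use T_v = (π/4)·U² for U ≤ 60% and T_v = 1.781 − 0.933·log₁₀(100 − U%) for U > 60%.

t ≈ 1.09 years

Drainage path length: H_d = H/2 = 2.4 m (double drainage).
U ≤ 60%: T_v = (π/4)·U² = (π/4)×0.37² = 0.10752.
t = T_v·H_d²/c_v = 0.10752×2.4²/0.57 = 1.087 years.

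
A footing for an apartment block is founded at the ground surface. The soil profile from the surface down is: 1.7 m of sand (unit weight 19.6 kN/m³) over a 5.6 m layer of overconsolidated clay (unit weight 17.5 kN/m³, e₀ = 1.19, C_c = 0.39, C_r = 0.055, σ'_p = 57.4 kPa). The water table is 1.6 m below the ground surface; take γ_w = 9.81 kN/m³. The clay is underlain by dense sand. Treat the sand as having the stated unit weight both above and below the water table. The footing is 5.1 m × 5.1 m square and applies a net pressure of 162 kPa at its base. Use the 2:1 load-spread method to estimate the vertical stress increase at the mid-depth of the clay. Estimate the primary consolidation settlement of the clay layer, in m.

S_c ≈ 0.243 m

Mid-depth of clay below the ground surface: z = 1.7 + 5.6/2 = 4.5 m.
Total vertical stress at mid-clay: σ_v = 19.6×1.7 + 17.5×2.8 = 82.32 kPa.
Pore pressure: u = 9.81×(4.5 − 1.6) = 28.449 kPa.
Initial effective stress: σ'_0 = σ_v − u = 82.32 − 28.449 = 53.871 kPa.
Stress increase at mid-clay by the 2:1 spreading method:
Δσ = qBL/((B+z)(L+z)) = 162×5.1×5.1/((5.1+4.5)(5.1+4.5)) = 45.721 kPa
Final effective stress: σ'_f = 53.871 + 45.721 = 99.592 kPa.
σ'_f = 99.592 > σ'_p = 57.4 kPa, so the stress path crosses the preconsolidation pressure — recompression up to σ'_p, then virgin compression beyond:
S_c = H/(1+e₀)·[C_r·log₁₀(σ'_p/σ'_0) + C_c·log₁₀(σ'_f/σ'_p)]
    = 5.6/2.19 × [0.055×log₁₀(57.4/53.871) + 0.39×log₁₀(99.592/57.4)]
    = 2.5571 × [0.0015156 + 0.093332] = 0.2425 m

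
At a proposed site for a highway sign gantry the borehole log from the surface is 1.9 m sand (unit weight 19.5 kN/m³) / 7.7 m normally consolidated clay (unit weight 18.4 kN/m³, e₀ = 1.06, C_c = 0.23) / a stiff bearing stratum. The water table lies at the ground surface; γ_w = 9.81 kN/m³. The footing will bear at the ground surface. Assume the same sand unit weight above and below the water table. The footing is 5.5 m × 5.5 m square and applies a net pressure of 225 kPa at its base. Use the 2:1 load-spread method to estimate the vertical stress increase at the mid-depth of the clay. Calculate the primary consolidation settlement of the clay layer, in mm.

S_c ≈ 267 mm

Mid-depth of clay below the ground surface: z = 1.9 + 7.7/2 = 5.75 m.
Total vertical stress at mid-clay: σ_v = 19.5×1.9 + 18.4×3.85 = 107.89 kPa.
Pore pressure: u = 9.81×(5.75 − 0) = 56.408 kPa.
Initial effective stress: σ'_0 = σ_v − u = 107.89 − 56.408 = 51.482 kPa.
Stress increase at mid-clay by the 2:1 spreading method:
Δσ = qBL/((B+z)(L+z)) = 225×5.5×5.5/((5.5+5.75)(5.5+5.75)) = 53.778 kPa
Final effective stress: σ'_f = σ'_0 + Δσ = 51.482 + 53.778 = 105.26 kPa.
Normally consolidated clay, so the full stress increment lies on the virgin compression line:
S_c = C_c·H/(1+e₀)·log₁₀(σ'_f/σ'_0) = 0.23×7.7/(1+1.06)×log₁₀(105.26/51.482)
    = 0.85971 × 0.31061 = 0.267 m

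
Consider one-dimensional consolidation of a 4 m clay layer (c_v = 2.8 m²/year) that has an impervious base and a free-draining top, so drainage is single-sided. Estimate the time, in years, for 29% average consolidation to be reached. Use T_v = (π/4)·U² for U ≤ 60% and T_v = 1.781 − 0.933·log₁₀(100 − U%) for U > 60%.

Drainage path length: H_d = H = 4 m (single drainage).
U ≤ 60%: T_v = (π/4)·U² = (π/4)×0.29² = 0.066052.
t = T_v·H_d²/c_v = 0.066052×4²/2.8 = 0.3774 years.

t ≈ 0.377 years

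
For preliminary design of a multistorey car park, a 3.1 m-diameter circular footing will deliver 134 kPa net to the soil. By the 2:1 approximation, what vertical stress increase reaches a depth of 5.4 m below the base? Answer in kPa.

By the 2:1 method the load spreads at 1 horizontal : 2 vertical, so at depth z the loaded area has grown by z in each plan dimension:
Δσ ≈ qD²/(D+z)² = 134×3.1²/(3.1+5.4)² = 17.823 kPa

Δσ_z ≈ 17.8 kPa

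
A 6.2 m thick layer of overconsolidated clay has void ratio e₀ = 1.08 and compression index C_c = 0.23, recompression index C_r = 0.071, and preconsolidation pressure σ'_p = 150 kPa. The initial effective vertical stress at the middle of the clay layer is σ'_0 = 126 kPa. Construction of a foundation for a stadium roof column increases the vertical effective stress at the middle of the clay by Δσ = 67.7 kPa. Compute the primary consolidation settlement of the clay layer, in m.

S_c ≈ 0.0922 m

Final effective stress: σ'_f = 126 + 67.7 = 193.7 kPa.
σ'_f = 193.7 > σ'_p = 150 kPa, so the stress path crosses the preconsolidation pressure — recompression up to σ'_p, then virgin compression beyond:
S_c = H/(1+e₀)·[C_r·log₁₀(σ'_p/σ'_0) + C_c·log₁₀(σ'_f/σ'_p)]
    = 6.2/2.08 × [0.071×log₁₀(150/126) + 0.23×log₁₀(193.7/150)]
    = 2.9808 × [0.0053762 + 0.025539] = 0.09215 m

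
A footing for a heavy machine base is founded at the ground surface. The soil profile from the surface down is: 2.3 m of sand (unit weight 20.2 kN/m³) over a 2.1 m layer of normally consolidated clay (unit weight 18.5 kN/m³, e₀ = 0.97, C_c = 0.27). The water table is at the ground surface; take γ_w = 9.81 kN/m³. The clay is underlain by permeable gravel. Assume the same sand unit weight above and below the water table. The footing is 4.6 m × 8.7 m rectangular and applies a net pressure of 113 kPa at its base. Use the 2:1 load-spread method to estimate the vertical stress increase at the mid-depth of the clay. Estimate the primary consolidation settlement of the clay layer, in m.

Mid-depth of clay below the ground surface: z = 2.3 + 2.1/2 = 3.35 m.
Total vertical stress at mid-clay: σ_v = 20.2×2.3 + 18.5×1.05 = 65.885 kPa.
Pore pressure: u = 9.81×(3.35 − 0) = 32.864 kPa.
Initial effective stress: σ'_0 = σ_v − u = 65.885 − 32.864 = 33.021 kPa.
Stress increase at mid-clay by the 2:1 spreading method:
Δσ = qBL/((B+z)(L+z)) = 113×4.6×8.7/((4.6+3.35)(8.7+3.35)) = 47.206 kPa
Final effective stress: σ'_f = σ'_0 + Δσ = 33.021 + 47.206 = 80.227 kPa.
Normally consolidated clay, so the full stress increment lies on the virgin compression line:
S_c = C_c·H/(1+e₀)·log₁₀(σ'_f/σ'_0) = 0.27×2.1/(1+0.97)×log₁₀(80.227/33.021)
    = 0.28782 × 0.38553 = 0.111 m

S_c ≈ 0.111 m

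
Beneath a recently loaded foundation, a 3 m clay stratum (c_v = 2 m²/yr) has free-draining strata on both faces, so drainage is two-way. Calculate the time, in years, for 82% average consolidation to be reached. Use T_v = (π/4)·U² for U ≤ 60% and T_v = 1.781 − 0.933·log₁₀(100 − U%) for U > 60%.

t ≈ 0.686 years

Drainage path length: H_d = H/2 = 1.5 m (double drainage).
U > 60%: T_v = 1.781 − 0.933·log₁₀(100 − 82) = 0.60983.
t = T_v·H_d²/c_v = 0.60983×1.5²/2 = 0.6861 years.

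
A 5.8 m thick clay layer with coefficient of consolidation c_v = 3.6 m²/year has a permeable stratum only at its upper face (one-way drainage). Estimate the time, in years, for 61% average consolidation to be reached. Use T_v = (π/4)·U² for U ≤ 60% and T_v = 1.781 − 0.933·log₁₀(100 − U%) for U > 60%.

Drainage path length: H_d = H = 5.8 m (single drainage).
U > 60%: T_v = 1.781 − 0.933·log₁₀(100 − 61) = 0.29654.
t = T_v·H_d²/c_v = 0.29654×5.8²/3.6 = 2.771 years.

t ≈ 2.77 years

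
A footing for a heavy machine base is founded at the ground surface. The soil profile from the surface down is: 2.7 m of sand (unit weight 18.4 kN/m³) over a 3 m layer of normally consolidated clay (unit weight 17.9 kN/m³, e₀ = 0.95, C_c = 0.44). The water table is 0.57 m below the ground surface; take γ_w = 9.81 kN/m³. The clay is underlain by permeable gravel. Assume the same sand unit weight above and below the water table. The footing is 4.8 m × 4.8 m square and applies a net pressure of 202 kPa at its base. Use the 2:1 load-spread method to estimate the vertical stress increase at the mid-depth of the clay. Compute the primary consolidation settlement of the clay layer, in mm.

S_c ≈ 258 mm

Mid-depth of clay below the ground surface: z = 2.7 + 3/2 = 4.2 m.
Total vertical stress at mid-clay: σ_v = 18.4×2.7 + 17.9×1.5 = 76.53 kPa.
Pore pressure: u = 9.81×(4.2 − 0.57) = 35.61 kPa.
Initial effective stress: σ'_0 = σ_v − u = 76.53 − 35.61 = 40.92 kPa.
Stress increase at mid-clay by the 2:1 spreading method:
Δσ = qBL/((B+z)(L+z)) = 202×4.8×4.8/((4.8+4.2)(4.8+4.2)) = 57.458 kPa
Final effective stress: σ'_f = σ'_0 + Δσ = 40.92 + 57.458 = 98.378 kPa.
Normally consolidated clay, so the full stress increment lies on the virgin compression line:
S_c = C_c·H/(1+e₀)·log₁₀(σ'_f/σ'_0) = 0.44×3/(1+0.95)×log₁₀(98.378/40.92)
    = 0.67692 × 0.38096 = 0.2579 m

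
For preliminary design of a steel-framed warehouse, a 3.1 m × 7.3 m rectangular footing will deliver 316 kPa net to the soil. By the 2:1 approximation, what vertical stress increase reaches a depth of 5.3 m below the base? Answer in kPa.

Δσ_z ≈ 67.6 kPa

By the 2:1 method the load spreads at 1 horizontal : 2 vertical, so at depth z the loaded area has grown by z in each plan dimension:
Δσ = qBL/((B+z)(L+z)) = 316×3.1×7.3/((3.1+5.3)(7.3+5.3)) = 67.565 kPa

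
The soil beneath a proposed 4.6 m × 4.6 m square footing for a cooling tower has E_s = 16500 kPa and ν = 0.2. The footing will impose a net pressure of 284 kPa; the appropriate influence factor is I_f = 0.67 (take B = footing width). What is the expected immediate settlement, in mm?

Immediate (elastic) settlement: S_e = q·B·(1−ν²)/E_s · I_f.
S_e = 284 × 4.6 × (1 − 0.2²) / 16500 × 0.67
    = 284 × 4.6 × 0.96 / 16500 × 0.67
    = 0.05093 m = 50.93 mm

S_e ≈ 50.9 mm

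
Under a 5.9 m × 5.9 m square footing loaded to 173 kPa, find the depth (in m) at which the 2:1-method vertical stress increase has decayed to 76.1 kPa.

z ≈ 3 m

2:1 spreading — at depth z the loaded area has grown by z in each plan dimension:
qB²/(B+z)² = Δσ_z ⇒ z = B(√(q/Δσ_z) − 1) = 5.9×(√(173/76.1) − 1) = 2.996 m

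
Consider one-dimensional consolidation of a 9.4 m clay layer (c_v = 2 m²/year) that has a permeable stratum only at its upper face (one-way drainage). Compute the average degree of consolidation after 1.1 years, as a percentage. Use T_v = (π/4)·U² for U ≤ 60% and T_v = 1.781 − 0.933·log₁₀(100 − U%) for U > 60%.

U ≈ 17.8 %

Drainage path length: H_d = H = 9.4 m (single drainage).
T_v = c_v·t/H_d² = 2×1.1/9.4² = 0.024898.
T_v = 0.024898 corresponds to the U ≤ 60% branch:
U = √(4T_v/π) = 0.178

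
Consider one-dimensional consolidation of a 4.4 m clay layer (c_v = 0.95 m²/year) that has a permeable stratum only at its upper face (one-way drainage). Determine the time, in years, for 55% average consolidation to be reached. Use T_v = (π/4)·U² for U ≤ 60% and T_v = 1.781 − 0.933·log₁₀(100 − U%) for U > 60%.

t ≈ 4.84 years

Drainage path length: H_d = H = 4.4 m (single drainage).
U ≤ 60%: T_v = (π/4)·U² = (π/4)×0.55² = 0.23758.
t = T_v·H_d²/c_v = 0.23758×4.4²/0.95 = 4.842 years.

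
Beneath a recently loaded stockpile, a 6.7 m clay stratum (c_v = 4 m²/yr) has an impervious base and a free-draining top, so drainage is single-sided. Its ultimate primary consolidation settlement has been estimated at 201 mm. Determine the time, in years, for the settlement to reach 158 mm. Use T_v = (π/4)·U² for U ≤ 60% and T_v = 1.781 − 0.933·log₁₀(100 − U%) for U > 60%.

t ≈ 6.06 years

Drainage path length: H_d = H = 6.7 m (single drainage).
U = S(t)/S_ult = 158/201 = 0.7861.
U > 60%: T_v = 1.781 − 0.933·log₁₀(100 − 78.607) = 0.53986.
t = T_v·H_d²/c_v = 0.53986×6.7²/4 = 6.059 years.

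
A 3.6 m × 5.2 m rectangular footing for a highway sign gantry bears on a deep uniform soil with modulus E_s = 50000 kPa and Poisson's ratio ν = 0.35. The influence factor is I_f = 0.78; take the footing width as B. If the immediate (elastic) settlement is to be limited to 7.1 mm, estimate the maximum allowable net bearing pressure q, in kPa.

q ≈ 144 kPa

S_e = q·B·(1−ν²)/E_s · I_f  ⇒  q = S_e·E_s / (B·(1−ν²)·I_f).
q = 0.0071 × 50000 / (3.6 × 0.8775 × 0.78) = 144.1 kPa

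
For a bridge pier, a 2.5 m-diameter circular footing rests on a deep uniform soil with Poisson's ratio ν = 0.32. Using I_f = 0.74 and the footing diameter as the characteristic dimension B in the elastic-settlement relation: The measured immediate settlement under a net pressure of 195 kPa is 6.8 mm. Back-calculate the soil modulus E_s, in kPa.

E_s ≈ 47600 kPa

S_e = q·B·(1−ν²)/E_s · I_f  ⇒  E_s = q·B·(1−ν²)·I_f / S_e.
E_s = 195 × 2.5 × 0.8976 × 0.74 / 0.0068 = 47620 kPa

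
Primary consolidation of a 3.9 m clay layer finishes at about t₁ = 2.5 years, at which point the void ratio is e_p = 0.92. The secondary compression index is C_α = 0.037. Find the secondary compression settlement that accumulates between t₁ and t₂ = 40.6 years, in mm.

S_s ≈ 91 mm

Secondary compression: S_s = C_α·H/(1+e_p)·log₁₀(t₂/t₁)
S_s = 0.037×3.9/(1+0.92)×log₁₀(40.6/2.5)
    = 0.07516 × 1.211 = 0.09098 m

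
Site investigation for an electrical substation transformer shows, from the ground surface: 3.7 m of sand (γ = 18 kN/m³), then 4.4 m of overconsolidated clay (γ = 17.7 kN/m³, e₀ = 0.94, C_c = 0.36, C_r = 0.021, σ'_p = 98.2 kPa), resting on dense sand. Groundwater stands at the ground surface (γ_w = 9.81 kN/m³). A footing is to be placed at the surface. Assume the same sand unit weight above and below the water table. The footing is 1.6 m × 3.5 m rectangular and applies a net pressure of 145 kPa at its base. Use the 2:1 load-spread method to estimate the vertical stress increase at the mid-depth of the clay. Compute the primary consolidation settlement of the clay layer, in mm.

S_c ≈ 4.48 mm

Mid-depth of clay below the ground surface: z = 3.7 + 4.4/2 = 5.9 m.
Total vertical stress at mid-clay: σ_v = 18×3.7 + 17.7×2.2 = 105.54 kPa.
Pore pressure: u = 9.81×(5.9 − 0) = 57.879 kPa.
Initial effective stress: σ'_0 = σ_v − u = 105.54 − 57.879 = 47.661 kPa.
Stress increase at mid-clay by the 2:1 spreading method:
Δσ = qBL/((B+z)(L+z)) = 145×1.6×3.5/((1.6+5.9)(3.5+5.9)) = 11.518 kPa
Final effective stress: σ'_f = 47.661 + 11.518 = 59.179 kPa.
σ'_f = 59.179 ≤ σ'_p = 98.2 kPa, so the clay remains overconsolidated and only the recompression index applies:
S_c = C_r·H/(1+e₀)·log₁₀(σ'_f/σ'_0) = 0.021×4.4/1.94×log₁₀(59.179/47.661)
    = 0.047628 × 0.094004 = 0.004477 m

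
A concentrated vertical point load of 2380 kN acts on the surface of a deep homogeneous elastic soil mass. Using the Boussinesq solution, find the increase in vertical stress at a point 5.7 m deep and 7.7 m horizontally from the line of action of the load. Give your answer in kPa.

Boussinesq vertical stress below a point load on an elastic half-space:
Δσ_z = 3P/(2πz²) · [1 + (r/z)²]^(−5/2)
r/z = 7.7/5.7 = 1.3509; [1+(r/z)²]^(−5/2) = 0.07456.
Δσ_z = 3×2380/(2π×5.7²) × 0.07456 = 34.976 × 0.07456 = 2.608 kPa

Δσ_z ≈ 2.61 kPa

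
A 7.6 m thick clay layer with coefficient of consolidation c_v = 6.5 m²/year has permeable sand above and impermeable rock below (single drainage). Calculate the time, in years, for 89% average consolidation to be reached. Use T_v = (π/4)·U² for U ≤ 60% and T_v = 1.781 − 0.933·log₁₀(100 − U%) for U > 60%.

Drainage path length: H_d = H = 7.6 m (single drainage).
U > 60%: T_v = 1.781 − 0.933·log₁₀(100 − 89) = 0.80938.
t = T_v·H_d²/c_v = 0.80938×7.6²/6.5 = 7.192 years.

t ≈ 7.19 years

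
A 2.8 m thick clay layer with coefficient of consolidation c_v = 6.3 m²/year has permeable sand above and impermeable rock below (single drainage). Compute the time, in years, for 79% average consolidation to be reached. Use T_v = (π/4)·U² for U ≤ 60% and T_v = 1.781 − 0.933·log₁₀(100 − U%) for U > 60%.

t ≈ 0.681 years

Drainage path length: H_d = H = 2.8 m (single drainage).
U > 60%: T_v = 1.781 − 0.933·log₁₀(100 − 79) = 0.54737.
t = T_v·H_d²/c_v = 0.54737×2.8²/6.3 = 0.6812 years.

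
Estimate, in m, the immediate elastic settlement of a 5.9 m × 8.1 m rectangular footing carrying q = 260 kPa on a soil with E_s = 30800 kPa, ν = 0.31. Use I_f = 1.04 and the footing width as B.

Immediate (elastic) settlement: S_e = q·B·(1−ν²)/E_s · I_f.
S_e = 260 × 5.9 × (1 − 0.31²) / 30800 × 1.04
    = 260 × 5.9 × 0.9039 / 30800 × 1.04
    = 0.04682 m

S_e ≈ 0.0468 m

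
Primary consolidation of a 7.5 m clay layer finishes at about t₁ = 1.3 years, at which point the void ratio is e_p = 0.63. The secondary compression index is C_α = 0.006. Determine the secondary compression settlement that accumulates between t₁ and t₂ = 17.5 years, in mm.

Secondary compression: S_s = C_α·H/(1+e_p)·log₁₀(t₂/t₁)
S_s = 0.006×7.5/(1+0.63)×log₁₀(17.5/1.3)
    = 0.02761 × 1.129 = 0.03117 m

S_s ≈ 31.2 mm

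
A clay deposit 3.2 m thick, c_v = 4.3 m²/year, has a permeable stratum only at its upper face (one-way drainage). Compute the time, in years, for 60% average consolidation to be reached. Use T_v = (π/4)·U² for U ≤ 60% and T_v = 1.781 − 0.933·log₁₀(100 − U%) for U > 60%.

Drainage path length: H_d = H = 3.2 m (single drainage).
U ≤ 60%: T_v = (π/4)·U² = (π/4)×0.6² = 0.28274.
t = T_v·H_d²/c_v = 0.28274×3.2²/4.3 = 0.6733 years.

t ≈ 0.673 years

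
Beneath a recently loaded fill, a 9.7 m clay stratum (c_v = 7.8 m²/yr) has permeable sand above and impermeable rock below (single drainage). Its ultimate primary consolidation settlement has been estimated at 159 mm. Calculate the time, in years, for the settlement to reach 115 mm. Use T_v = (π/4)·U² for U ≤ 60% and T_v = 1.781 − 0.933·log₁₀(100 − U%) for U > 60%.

t ≈ 5.25 years

Drainage path length: H_d = H = 9.7 m (single drainage).
U = S(t)/S_ult = 115/159 = 0.7233.
U > 60%: T_v = 1.781 − 0.933·log₁₀(100 − 72.327) = 0.43556.
t = T_v·H_d²/c_v = 0.43556×9.7²/7.8 = 5.254 years.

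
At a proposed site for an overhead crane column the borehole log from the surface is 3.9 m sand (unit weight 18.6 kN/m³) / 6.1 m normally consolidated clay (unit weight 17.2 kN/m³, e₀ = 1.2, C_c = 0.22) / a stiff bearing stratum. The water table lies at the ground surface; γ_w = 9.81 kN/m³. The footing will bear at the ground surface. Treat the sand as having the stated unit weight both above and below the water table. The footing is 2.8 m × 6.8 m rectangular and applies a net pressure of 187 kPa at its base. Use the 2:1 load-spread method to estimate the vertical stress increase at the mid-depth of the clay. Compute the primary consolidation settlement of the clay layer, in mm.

S_c ≈ 102 mm

Mid-depth of clay below the ground surface: z = 3.9 + 6.1/2 = 6.95 m.
Total vertical stress at mid-clay: σ_v = 18.6×3.9 + 17.2×3.05 = 125 kPa.
Pore pressure: u = 9.81×(6.95 − 0) = 68.18 kPa.
Initial effective stress: σ'_0 = σ_v − u = 125 − 68.18 = 56.82 kPa.
Stress increase at mid-clay by the 2:1 spreading method:
Δσ = qBL/((B+z)(L+z)) = 187×2.8×6.8/((2.8+6.95)(6.8+6.95)) = 26.558 kPa
Final effective stress: σ'_f = σ'_0 + Δσ = 56.82 + 26.558 = 83.378 kPa.
Normally consolidated clay, so the full stress increment lies on the virgin compression line:
S_c = C_c·H/(1+e₀)·log₁₀(σ'_f/σ'_0) = 0.22×6.1/(1+1.2)×log₁₀(83.378/56.82)
    = 0.61 × 0.16655 = 0.1016 m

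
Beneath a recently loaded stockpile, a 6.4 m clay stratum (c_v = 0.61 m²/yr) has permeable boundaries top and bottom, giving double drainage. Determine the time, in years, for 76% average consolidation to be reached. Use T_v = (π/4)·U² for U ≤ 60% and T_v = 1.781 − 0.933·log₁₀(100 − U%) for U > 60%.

Drainage path length: H_d = H/2 = 3.2 m (double drainage).
U > 60%: T_v = 1.781 − 0.933·log₁₀(100 − 76) = 0.49326.
t = T_v·H_d²/c_v = 0.49326×3.2²/0.61 = 8.28 years.

t ≈ 8.28 years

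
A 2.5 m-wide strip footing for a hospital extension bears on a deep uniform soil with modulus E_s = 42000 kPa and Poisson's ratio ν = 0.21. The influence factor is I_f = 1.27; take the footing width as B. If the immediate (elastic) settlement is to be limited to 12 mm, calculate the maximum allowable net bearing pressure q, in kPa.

S_e = q·B·(1−ν²)/E_s · I_f  ⇒  q = S_e·E_s / (B·(1−ν²)·I_f).
q = 0.012 × 42000 / (2.5 × 0.9559 × 1.27) = 166.1 kPa

q ≈ 166 kPa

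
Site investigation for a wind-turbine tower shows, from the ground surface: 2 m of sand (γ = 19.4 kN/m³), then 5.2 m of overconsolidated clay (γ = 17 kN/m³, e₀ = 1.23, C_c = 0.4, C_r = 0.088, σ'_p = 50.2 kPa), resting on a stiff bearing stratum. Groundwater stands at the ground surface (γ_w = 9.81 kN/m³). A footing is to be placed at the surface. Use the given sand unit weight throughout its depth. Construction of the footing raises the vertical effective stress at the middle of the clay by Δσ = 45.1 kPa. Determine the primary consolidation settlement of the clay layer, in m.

S_c ≈ 0.229 m

Mid-depth of clay below the ground surface: z = 2 + 5.2/2 = 4.6 m.
Total vertical stress at mid-clay: σ_v = 19.4×2 + 17×2.6 = 83 kPa.
Pore pressure: u = 9.81×(4.6 − 0) = 45.126 kPa.
Initial effective stress: σ'_0 = σ_v − u = 83 − 45.126 = 37.874 kPa.
Final effective stress: σ'_f = 37.874 + 45.1 = 82.974 kPa.
σ'_f = 82.974 > σ'_p = 50.2 kPa, so the stress path crosses the preconsolidation pressure — recompression up to σ'_p, then virgin compression beyond:
S_c = H/(1+e₀)·[C_r·log₁₀(σ'_p/σ'_0) + C_c·log₁₀(σ'_f/σ'_p)]
    = 5.2/2.23 × [0.088×log₁₀(50.2/37.874) + 0.4×log₁₀(82.974/50.2)]
    = 2.3318 × [0.010768 + 0.087295] = 0.2287 m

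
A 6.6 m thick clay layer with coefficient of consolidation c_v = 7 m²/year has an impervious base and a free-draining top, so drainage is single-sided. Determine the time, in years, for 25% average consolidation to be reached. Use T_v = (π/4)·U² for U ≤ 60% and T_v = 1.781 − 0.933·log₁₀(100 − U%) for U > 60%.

t ≈ 0.305 years

Drainage path length: H_d = H = 6.6 m (single drainage).
U ≤ 60%: T_v = (π/4)·U² = (π/4)×0.25² = 0.049087.
t = T_v·H_d²/c_v = 0.049087×6.6²/7 = 0.3055 years.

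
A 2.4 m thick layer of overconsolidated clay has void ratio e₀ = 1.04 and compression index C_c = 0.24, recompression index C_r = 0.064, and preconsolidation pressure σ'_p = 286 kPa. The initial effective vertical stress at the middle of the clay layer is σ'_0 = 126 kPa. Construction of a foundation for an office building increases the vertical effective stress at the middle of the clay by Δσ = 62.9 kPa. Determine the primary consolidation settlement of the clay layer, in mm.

Final effective stress: σ'_f = 126 + 62.9 = 188.9 kPa.
σ'_f = 188.9 ≤ σ'_p = 286 kPa, so the clay remains overconsolidated and only the recompression index applies:
S_c = C_r·H/(1+e₀)·log₁₀(σ'_f/σ'_0) = 0.064×2.4/2.04×log₁₀(188.9/126)
    = 0.075296 × 0.17586 = 0.01324 m

S_c ≈ 13.2 mm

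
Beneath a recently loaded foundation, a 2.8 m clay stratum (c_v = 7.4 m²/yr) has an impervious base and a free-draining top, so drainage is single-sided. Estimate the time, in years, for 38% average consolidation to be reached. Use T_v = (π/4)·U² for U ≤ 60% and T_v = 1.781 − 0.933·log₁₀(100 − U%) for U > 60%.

Drainage path length: H_d = H = 2.8 m (single drainage).
U ≤ 60%: T_v = (π/4)·U² = (π/4)×0.38² = 0.11341.
t = T_v·H_d²/c_v = 0.11341×2.8²/7.4 = 0.1202 years.

t ≈ 0.12 years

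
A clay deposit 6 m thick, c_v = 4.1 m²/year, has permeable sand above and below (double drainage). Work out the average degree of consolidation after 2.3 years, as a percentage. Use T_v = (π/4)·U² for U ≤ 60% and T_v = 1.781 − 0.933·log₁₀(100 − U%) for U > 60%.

Drainage path length: H_d = H/2 = 3 m (double drainage).
T_v = c_v·t/H_d² = 4.1×2.3/3² = 1.0478.
T_v = 1.0478 corresponds to the U > 60% branch:
U = 1 − 10^((1.781 − T_v)/0.933)/100 = 0.9389

U ≈ 93.9 %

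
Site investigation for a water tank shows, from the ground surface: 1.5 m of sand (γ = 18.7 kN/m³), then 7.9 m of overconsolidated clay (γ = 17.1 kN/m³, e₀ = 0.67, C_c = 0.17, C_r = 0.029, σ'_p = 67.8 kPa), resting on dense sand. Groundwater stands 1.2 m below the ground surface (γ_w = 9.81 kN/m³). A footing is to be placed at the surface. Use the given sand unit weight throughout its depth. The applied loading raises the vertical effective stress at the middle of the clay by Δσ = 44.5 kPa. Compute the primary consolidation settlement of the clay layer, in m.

Mid-depth of clay below the ground surface: z = 1.5 + 7.9/2 = 5.45 m.
Total vertical stress at mid-clay: σ_v = 18.7×1.5 + 17.1×3.95 = 95.595 kPa.
Pore pressure: u = 9.81×(5.45 − 1.2) = 41.693 kPa.
Initial effective stress: σ'_0 = σ_v − u = 95.595 − 41.693 = 53.902 kPa.
Final effective stress: σ'_f = 53.902 + 44.5 = 98.402 kPa.
σ'_f = 98.402 > σ'_p = 67.8 kPa, so the stress path crosses the preconsolidation pressure — recompression up to σ'_p, then virgin compression beyond:
S_c = H/(1+e₀)·[C_r·log₁₀(σ'_p/σ'_0) + C_c·log₁₀(σ'_f/σ'_p)]
    = 7.9/1.67 × [0.029×log₁₀(67.8/53.902) + 0.17×log₁₀(98.402/67.8)]
    = 4.7305 × [0.0028891 + 0.027502] = 0.1438 m

S_c ≈ 0.144 m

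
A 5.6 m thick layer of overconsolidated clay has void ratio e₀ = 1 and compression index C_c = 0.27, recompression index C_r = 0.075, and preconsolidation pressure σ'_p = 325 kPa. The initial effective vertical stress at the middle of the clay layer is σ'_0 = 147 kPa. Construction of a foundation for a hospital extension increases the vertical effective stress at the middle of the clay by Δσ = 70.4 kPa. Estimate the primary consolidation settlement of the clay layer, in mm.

S_c ≈ 35.7 mm

Final effective stress: σ'_f = 147 + 70.4 = 217.4 kPa.
σ'_f = 217.4 ≤ σ'_p = 325 kPa, so the clay remains overconsolidated and only the recompression index applies:
S_c = C_r·H/(1+e₀)·log₁₀(σ'_f/σ'_0) = 0.075×5.6/2×log₁₀(217.4/147)
    = 0.21 × 0.16994 = 0.03569 m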